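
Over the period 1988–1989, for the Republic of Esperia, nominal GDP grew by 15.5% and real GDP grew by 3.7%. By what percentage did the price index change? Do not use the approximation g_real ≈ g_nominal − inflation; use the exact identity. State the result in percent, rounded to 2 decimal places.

11.38%

(1 + g_nom) = (1 + g_real)(1 + π), so π = 1.1550 / 1.0370 − 1 = 0.11379.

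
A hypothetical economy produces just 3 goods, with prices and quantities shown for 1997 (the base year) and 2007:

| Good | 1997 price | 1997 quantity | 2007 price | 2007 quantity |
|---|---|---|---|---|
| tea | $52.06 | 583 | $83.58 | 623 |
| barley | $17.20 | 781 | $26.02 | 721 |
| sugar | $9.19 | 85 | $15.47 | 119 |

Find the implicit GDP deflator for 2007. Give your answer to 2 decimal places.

Nominal GDP 2007 = 83.58·623 + 26.02·721 + 15.47·119 = 72671.69.
Real GDP 2007 (at 1997 prices) = 52.06·623 + 17.20·721 + 9.19·119 = 45928.19.
Deflator = Nominal/Real × 100 = 72671.69/45928.19 × 100 = 158.229.

158.23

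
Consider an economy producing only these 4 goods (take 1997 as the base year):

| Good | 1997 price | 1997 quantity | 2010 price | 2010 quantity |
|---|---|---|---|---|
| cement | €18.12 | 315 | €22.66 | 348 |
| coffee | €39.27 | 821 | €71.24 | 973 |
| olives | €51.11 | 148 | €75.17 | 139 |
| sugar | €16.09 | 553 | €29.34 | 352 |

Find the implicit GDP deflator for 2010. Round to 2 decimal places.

Nominal GDP 2010 = 22.66·348 + 71.24·973 + 75.17·139 + 29.34·352 = 97978.51.
Real GDP 2010 (at 1997 prices) = 18.12·348 + 39.27·973 + 51.11·139 + 16.09·352 = 57283.44.
Deflator = Nominal/Real × 100 = 97978.51/57283.44 × 100 = 171.042.

171.04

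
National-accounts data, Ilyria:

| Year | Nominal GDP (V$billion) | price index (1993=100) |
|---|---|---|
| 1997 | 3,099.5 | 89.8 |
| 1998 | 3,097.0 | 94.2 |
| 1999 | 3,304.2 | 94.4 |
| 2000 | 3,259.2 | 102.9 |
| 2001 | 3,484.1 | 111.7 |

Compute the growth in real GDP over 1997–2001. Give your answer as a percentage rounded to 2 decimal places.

Real GDP 1997 = 3099.5/0.898 = 3451.56.
Real GDP 2001 = 3484.1/1.117 = 3119.16.
Change = 3119.16/3451.56 − 1 = -0.0963.

-9.63%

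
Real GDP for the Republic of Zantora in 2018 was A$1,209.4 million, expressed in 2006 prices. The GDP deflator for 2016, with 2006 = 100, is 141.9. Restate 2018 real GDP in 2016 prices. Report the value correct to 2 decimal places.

A$1,716.14 million

Real GDP in 2016 prices = Real GDP in 2006 prices × (P_2016/P_2006) = 1209.4 × 1.419 = 1716.14.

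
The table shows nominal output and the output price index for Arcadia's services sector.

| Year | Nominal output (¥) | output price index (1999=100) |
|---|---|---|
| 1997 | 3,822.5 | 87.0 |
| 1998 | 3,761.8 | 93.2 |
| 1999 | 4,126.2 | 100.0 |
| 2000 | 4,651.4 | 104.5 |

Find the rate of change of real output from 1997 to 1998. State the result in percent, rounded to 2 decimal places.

Real output 1997 = 3822.5/0.870 = 4393.68.
Real output 1998 = 3761.8/0.932 = 4036.27.
Change = 4036.27/4393.68 − 1 = -0.0813.

-8.13%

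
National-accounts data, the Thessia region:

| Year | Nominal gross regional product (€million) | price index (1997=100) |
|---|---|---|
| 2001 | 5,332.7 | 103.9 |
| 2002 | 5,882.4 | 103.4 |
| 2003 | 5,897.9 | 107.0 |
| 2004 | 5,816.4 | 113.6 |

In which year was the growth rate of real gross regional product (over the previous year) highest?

2002: real = 5882.4/1.034 = 5688.97; growth vs 2001 (5132.53) = 10.84%.
2003: real = 5897.9/1.070 = 5512.06; growth vs 2002 (5688.97) = -3.11%.
2004: real = 5816.4/1.136 = 5120.07; growth vs 2003 (5512.06) = -7.11%.

2002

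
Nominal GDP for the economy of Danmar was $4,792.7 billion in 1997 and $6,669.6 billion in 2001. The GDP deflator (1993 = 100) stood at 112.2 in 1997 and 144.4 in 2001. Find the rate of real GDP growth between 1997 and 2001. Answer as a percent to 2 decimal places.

8.13%

Deflate each year: 1997 → 4792.7/1.122 = 4271.57; 2001 → 6669.6/1.444 = 4618.84.
So real GDP changed by 4618.84/4271.57 − 1 = 0.0813, i.e. 8.13%.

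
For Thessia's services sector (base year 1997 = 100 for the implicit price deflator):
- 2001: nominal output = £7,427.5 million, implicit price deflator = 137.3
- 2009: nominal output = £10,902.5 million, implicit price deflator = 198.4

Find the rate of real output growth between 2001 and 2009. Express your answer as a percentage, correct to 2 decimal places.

Deflate each year: 2001 → 7427.5/1.373 = 5409.69; 2009 → 10902.5/1.984 = 5495.21.
So real output changed by 5495.21/5409.69 − 1 = 0.0158, i.e. 1.58%.

1.58%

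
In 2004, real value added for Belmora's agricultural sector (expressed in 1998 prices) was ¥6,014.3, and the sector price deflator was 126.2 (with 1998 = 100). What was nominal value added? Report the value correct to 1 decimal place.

¥7,590.0

Nominal value added = Real × (sector price deflator/100) = 6014.3 × 1.262 = 7590.05.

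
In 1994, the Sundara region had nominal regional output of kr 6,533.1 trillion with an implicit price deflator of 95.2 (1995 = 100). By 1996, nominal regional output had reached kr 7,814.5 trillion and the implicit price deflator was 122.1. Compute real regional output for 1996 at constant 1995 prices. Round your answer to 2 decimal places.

Real regional output = Nominal / (implicit price deflator/100) = 7814.5 / 1.221 = 6400.08.

kr 6,400.08 trillion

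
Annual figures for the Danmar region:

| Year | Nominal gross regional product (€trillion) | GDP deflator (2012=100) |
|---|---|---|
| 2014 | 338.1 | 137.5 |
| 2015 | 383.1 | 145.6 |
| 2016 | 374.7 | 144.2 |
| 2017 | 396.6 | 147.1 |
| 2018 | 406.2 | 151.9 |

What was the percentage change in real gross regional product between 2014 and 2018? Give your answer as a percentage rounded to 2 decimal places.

8.75%

Real gross regional product 2014 = 338.1/1.375 = 245.89.
Real gross regional product 2018 = 406.2/1.519 = 267.41.
Change = 267.41/245.89 − 1 = 0.0875.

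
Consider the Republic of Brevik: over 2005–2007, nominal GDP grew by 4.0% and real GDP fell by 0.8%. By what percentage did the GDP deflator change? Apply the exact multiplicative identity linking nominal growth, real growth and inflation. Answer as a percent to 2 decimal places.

(1 + g_nom) = (1 + g_real)(1 + π), so π = 1.0400 / 0.9920 − 1 = 0.04839.

4.84%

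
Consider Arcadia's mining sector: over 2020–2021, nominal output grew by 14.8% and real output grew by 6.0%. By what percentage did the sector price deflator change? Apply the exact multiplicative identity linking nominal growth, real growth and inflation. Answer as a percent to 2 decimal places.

8.30%

(1 + g_nom) = (1 + g_real)(1 + π), so π = 1.1480 / 1.0600 − 1 = 0.08302.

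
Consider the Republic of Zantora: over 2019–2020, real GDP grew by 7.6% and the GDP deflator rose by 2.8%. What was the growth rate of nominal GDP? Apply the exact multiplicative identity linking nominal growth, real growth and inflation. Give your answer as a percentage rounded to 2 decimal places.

10.61%

(1 + g_nom) = (1 + g_real)(1 + π) = 1.0760 × 1.0280 = 1.10613.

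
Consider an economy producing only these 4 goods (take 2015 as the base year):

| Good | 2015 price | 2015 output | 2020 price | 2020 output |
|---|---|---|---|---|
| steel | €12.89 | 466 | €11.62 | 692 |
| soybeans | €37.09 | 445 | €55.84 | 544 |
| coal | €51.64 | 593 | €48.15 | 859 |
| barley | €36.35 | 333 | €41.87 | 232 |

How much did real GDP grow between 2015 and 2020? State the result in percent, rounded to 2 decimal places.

Real GDP 2015 = Nominal GDP 2015 = 12.89·466 + 37.09·445 + 51.64·593 + 36.35·333 = 65238.86.
Real GDP 2020 (at 2015 prices) = 12.89·692 + 37.09·544 + 51.64·859 + 36.35·232 = 81888.80.
Real growth = 81888.80/65238.86 − 1 = 0.2552.

25.52%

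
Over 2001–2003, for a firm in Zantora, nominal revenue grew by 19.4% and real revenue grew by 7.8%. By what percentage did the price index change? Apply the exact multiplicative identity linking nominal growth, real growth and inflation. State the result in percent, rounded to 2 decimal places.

(1 + g_nom) = (1 + g_real)(1 + π), so π = 1.1940 / 1.0780 − 1 = 0.10761.

10.76%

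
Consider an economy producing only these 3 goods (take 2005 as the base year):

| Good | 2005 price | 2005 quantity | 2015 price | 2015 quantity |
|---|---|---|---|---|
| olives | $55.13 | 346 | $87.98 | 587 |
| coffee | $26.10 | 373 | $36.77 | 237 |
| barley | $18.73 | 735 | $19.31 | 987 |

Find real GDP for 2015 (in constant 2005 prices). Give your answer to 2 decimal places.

Real GDP 2015 = Σ (p_2005 × q_2015) = 55.13·587 + 26.10·237 + 18.73·987 = 57033.52.

$57033.52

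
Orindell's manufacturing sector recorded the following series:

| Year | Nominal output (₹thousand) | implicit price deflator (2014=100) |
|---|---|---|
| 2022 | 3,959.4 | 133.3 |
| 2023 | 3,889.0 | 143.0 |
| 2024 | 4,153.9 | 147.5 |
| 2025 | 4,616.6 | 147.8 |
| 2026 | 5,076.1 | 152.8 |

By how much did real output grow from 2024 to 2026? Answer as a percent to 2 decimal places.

17.96%

Real output 2024 = 4153.9/1.475 = 2816.20.
Real output 2026 = 5076.1/1.528 = 3322.05.
Change = 3322.05/2816.20 − 1 = 0.1796.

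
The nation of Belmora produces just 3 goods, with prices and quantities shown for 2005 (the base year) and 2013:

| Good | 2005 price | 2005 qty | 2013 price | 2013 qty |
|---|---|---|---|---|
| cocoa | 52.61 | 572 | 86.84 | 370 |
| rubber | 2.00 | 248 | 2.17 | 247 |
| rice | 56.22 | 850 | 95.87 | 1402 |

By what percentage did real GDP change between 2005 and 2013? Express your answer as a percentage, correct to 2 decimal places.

Real GDP 2005 = Nominal GDP 2005 = 52.61·572 + 2.00·248 + 56.22·850 = 78375.92.
Real GDP 2013 (at 2005 prices) = 52.61·370 + 2.00·247 + 56.22·1402 = 98780.14.
Real growth = 98780.14/78375.92 − 1 = 0.2603.

26.03%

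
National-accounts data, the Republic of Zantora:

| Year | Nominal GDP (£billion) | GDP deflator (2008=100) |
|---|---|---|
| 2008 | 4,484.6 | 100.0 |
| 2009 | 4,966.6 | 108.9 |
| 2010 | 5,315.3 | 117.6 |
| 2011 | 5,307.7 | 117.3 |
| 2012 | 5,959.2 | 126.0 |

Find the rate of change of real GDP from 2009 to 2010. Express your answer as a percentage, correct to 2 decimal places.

-0.90%

Real GDP 2009 = 4966.6/1.089 = 4560.70.
Real GDP 2010 = 5315.3/1.176 = 4519.81.
Change = 4519.81/4560.70 − 1 = -0.0090.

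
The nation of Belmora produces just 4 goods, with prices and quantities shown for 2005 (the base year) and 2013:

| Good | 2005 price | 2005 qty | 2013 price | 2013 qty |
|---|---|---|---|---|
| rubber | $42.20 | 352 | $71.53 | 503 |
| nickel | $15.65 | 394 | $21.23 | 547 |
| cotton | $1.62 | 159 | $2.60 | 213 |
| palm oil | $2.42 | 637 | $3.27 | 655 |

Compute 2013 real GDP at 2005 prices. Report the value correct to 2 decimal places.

$31717.31

Real GDP 2013 = Σ (p_2005 × q_2013) = 42.20·503 + 15.65·547 + 1.62·213 + 2.42·655 = 31717.31.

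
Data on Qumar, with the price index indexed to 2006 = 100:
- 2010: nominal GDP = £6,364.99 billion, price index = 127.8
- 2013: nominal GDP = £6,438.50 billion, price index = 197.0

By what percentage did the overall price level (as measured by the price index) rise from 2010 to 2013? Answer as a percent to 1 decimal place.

Price-level change = 197.0 / 127.8 − 1 = 0.5415.

54.1%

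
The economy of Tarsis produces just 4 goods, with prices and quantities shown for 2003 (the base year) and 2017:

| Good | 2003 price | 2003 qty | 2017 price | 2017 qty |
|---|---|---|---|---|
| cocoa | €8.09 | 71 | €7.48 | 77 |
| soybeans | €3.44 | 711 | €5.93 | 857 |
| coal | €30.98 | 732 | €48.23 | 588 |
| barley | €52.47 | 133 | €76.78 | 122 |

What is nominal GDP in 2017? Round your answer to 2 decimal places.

Nominal GDP 2017 = Σ (p_2017 × q_2017) = 7.48·77 + 5.93·857 + 48.23·588 + 76.78·122 = 43384.37.

€43384.37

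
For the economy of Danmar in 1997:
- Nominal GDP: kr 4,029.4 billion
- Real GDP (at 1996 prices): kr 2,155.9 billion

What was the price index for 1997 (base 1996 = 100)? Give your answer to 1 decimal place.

price index = (Nominal / Real) × 100 = 4029.4 / 2155.9 × 100 = 186.90.

186.9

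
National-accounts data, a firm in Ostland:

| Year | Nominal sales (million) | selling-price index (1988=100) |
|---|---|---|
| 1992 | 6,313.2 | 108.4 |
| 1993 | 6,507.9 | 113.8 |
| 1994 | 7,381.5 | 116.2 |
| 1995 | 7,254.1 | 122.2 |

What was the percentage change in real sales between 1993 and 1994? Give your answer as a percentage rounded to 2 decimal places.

Real sales 1993 = 6507.9/1.138 = 5718.72.
Real sales 1994 = 7381.5/1.162 = 6352.41.
Change = 6352.41/5718.72 − 1 = 0.1108.

11.08%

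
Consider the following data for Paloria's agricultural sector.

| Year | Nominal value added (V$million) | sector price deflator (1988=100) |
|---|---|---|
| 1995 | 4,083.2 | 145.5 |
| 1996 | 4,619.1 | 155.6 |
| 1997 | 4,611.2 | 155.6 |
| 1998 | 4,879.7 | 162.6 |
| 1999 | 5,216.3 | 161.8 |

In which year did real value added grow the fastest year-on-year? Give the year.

1999

1996: real = 4619.1/1.556 = 2968.57; growth vs 1995 (2806.32) = 5.78%.
1997: real = 4611.2/1.556 = 2963.50; growth vs 1996 (2968.57) = -0.17%.
1998: real = 4879.7/1.626 = 3001.05; growth vs 1997 (2963.50) = 1.27%.
1999: real = 5216.3/1.618 = 3223.92; growth vs 1998 (3001.05) = 7.43%.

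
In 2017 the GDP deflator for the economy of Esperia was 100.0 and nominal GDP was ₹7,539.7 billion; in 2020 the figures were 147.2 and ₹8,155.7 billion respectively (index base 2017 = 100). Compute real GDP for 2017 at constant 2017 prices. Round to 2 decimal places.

₹7,539.70 billion

Real GDP = Nominal / (GDP deflator/100) = 7539.7 / 1.000 = 7539.70.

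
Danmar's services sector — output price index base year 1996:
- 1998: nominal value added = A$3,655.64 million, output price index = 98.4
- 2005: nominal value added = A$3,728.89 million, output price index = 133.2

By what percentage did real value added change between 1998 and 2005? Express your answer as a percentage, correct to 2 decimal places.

Real value added 1998 = 3655.64 / 0.984 = 3715.08.
Real value added 2005 = 3728.89 / 1.332 = 2799.47.
Real growth = 2799.47 / 3715.08 − 1 = -0.2465.

-24.65%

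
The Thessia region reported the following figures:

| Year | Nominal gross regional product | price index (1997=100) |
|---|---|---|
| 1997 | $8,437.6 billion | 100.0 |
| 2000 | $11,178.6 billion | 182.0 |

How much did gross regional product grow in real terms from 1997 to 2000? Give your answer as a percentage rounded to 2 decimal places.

Deflate each year: 1997 → 8437.6/1.000 = 8437.60; 2000 → 11178.6/1.820 = 6142.09.
So real gross regional product changed by 6142.09/8437.60 − 1 = -0.2721, i.e. -27.21%.

-27.21%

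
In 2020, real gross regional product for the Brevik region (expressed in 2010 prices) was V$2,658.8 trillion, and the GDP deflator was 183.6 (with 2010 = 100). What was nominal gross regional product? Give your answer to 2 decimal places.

V$4,881.56 trillion

Nominal gross regional product = Real × (GDP deflator/100) = 2658.8 × 1.836 = 4881.56.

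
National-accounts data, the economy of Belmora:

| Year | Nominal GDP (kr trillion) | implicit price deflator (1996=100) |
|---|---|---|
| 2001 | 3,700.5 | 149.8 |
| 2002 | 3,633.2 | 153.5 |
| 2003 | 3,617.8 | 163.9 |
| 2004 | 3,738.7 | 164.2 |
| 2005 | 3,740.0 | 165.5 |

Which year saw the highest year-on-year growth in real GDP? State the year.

2004

2002: real = 3633.2/1.535 = 2366.91; growth vs 2001 (2470.29) = -4.18%.
2003: real = 3617.8/1.639 = 2207.32; growth vs 2002 (2366.91) = -6.74%.
2004: real = 3738.7/1.642 = 2276.92; growth vs 2003 (2207.32) = 3.15%.
2005: real = 3740.0/1.655 = 2259.82; growth vs 2004 (2276.92) = -0.75%.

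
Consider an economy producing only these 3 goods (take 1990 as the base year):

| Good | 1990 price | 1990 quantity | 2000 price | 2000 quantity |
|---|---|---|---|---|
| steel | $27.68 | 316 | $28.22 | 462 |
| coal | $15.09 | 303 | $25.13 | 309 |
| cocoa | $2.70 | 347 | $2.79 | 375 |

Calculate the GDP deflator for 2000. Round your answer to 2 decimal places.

118.34

Nominal GDP 2000 = 28.22·462 + 25.13·309 + 2.79·375 = 21849.06.
Real GDP 2000 (at 1990 prices) = 27.68·462 + 15.09·309 + 2.70·375 = 18463.47.
Deflator = Nominal/Real × 100 = 21849.06/18463.47 × 100 = 118.337.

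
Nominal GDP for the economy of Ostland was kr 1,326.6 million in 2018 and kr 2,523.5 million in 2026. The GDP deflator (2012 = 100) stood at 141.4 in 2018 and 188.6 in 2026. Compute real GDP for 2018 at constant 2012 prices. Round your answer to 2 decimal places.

Real GDP = Nominal / (GDP deflator/100) = 1326.6 / 1.414 = 938.19.

kr 938.19 million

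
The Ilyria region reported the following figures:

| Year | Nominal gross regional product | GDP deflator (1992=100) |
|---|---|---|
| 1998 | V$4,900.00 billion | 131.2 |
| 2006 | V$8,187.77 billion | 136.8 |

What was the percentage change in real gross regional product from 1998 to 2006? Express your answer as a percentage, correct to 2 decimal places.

Real gross regional product 1998 = 4900.00 / 1.312 = 3734.76.
Real gross regional product 2006 = 8187.77 / 1.368 = 5985.21.
Real growth = 5985.21 / 3734.76 − 1 = 0.6026.

60.26%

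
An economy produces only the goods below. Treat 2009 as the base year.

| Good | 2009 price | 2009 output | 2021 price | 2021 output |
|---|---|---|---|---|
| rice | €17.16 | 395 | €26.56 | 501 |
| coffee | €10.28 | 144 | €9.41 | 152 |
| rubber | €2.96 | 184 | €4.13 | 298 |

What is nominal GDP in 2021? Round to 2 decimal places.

Nominal GDP 2021 = Σ (p_2021 × q_2021) = 26.56·501 + 9.41·152 + 4.13·298 = 15967.62.

€15967.62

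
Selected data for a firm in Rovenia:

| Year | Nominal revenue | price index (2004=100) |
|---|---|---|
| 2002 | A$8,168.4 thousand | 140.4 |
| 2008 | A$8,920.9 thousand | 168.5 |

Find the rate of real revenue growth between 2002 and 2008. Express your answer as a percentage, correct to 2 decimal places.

-9.00%

Deflate each year: 2002 → 8168.4/1.404 = 5817.95; 2008 → 8920.9/1.685 = 5294.30.
So real revenue changed by 5294.30/5817.95 − 1 = -0.0900, i.e. -9.00%.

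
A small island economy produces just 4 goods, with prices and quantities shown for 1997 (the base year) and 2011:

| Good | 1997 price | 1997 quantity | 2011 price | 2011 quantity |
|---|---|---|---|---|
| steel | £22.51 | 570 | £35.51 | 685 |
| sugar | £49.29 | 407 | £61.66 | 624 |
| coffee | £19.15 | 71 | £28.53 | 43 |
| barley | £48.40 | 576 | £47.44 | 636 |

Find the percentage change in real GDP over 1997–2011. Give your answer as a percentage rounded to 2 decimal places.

Real GDP 1997 = Nominal GDP 1997 = 22.51·570 + 49.29·407 + 19.15·71 + 48.40·576 = 62129.78.
Real GDP 2011 (at 1997 prices) = 22.51·685 + 49.29·624 + 19.15·43 + 48.40·636 = 77782.16.
Real growth = 77782.16/62129.78 − 1 = 0.2519.

25.19%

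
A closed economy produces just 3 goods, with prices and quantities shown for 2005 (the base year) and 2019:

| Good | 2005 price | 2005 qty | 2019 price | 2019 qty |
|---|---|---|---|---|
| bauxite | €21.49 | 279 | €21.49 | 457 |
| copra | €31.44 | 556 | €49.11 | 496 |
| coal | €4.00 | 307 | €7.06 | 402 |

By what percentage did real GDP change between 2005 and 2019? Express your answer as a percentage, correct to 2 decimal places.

Real GDP 2005 = Nominal GDP 2005 = 21.49·279 + 31.44·556 + 4.00·307 = 24704.35.
Real GDP 2019 (at 2005 prices) = 21.49·457 + 31.44·496 + 4.00·402 = 27023.17.
Real growth = 27023.17/24704.35 − 1 = 0.0939.

9.39%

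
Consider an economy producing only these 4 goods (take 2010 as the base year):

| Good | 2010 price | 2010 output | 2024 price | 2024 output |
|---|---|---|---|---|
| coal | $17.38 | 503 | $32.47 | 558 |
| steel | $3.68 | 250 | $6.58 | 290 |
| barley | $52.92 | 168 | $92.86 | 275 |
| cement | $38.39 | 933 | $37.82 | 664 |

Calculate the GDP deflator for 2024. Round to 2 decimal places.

Nominal GDP 2024 = 32.47·558 + 6.58·290 + 92.86·275 + 37.82·664 = 70675.44.
Real GDP 2024 (at 2010 prices) = 17.38·558 + 3.68·290 + 52.92·275 + 38.39·664 = 50809.20.
Deflator = Nominal/Real × 100 = 70675.44/50809.20 × 100 = 139.100.

139.10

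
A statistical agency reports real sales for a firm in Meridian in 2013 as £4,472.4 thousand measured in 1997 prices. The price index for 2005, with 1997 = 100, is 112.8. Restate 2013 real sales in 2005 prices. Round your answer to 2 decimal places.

£5,044.87 thousand

Real sales in 2005 prices = Real sales in 1997 prices × (P_2005/P_1997) = 4472.4 × 1.128 = 5044.87.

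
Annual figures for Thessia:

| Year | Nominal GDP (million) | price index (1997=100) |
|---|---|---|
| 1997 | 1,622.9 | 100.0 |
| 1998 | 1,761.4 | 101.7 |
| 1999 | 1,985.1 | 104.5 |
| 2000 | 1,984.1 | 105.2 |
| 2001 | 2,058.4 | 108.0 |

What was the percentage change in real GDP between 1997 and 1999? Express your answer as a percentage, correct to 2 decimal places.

17.05%

Real GDP 1997 = 1622.9/1.000 = 1622.90.
Real GDP 1999 = 1985.1/1.045 = 1899.62.
Change = 1899.62/1622.90 − 1 = 0.1705.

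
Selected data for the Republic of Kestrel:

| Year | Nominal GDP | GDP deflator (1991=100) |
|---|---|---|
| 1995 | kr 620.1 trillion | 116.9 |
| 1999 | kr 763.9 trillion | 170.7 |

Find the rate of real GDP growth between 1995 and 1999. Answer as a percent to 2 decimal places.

Deflate each year: 1995 → 620.1/1.169 = 530.45; 1999 → 763.9/1.707 = 447.51.
So real GDP changed by 447.51/530.45 − 1 = -0.1564, i.e. -15.64%.

-15.64%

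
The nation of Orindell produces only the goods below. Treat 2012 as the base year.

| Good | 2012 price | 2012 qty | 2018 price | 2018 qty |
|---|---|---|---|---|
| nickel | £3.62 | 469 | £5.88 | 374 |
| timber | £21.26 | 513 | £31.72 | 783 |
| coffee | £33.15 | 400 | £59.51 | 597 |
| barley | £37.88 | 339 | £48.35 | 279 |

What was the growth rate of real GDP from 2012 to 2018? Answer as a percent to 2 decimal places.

Real GDP 2012 = Nominal GDP 2012 = 3.62·469 + 21.26·513 + 33.15·400 + 37.88·339 = 38705.48.
Real GDP 2018 (at 2012 prices) = 3.62·374 + 21.26·783 + 33.15·597 + 37.88·279 = 48359.53.
Real growth = 48359.53/38705.48 − 1 = 0.2494.

24.94%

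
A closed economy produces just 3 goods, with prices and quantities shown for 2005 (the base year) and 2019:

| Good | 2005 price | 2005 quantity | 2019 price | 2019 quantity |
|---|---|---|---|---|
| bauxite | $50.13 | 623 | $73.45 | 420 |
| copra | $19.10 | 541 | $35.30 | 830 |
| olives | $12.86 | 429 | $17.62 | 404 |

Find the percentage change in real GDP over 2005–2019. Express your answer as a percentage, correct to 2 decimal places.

Real GDP 2005 = Nominal GDP 2005 = 50.13·623 + 19.10·541 + 12.86·429 = 47081.03.
Real GDP 2019 (at 2005 prices) = 50.13·420 + 19.10·830 + 12.86·404 = 42103.04.
Real growth = 42103.04/47081.03 − 1 = -0.1057.

-10.57%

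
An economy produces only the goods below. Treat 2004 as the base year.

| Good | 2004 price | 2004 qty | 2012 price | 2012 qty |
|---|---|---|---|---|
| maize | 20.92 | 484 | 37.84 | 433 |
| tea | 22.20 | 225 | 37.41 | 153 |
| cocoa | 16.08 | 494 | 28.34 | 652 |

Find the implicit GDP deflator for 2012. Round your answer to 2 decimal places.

176.93

Nominal GDP 2012 = 37.84·433 + 37.41·153 + 28.34·652 = 40586.13.
Real GDP 2012 (at 2004 prices) = 20.92·433 + 22.20·153 + 16.08·652 = 22939.12.
Deflator = Nominal/Real × 100 = 40586.13/22939.12 × 100 = 176.930.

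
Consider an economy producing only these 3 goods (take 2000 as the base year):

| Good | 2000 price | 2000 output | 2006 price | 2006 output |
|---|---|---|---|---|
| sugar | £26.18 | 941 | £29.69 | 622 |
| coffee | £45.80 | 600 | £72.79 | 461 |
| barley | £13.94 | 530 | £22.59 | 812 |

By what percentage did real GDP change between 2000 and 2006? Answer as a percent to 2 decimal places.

-18.13%

Real GDP 2000 = Nominal GDP 2000 = 26.18·941 + 45.80·600 + 13.94·530 = 59503.58.
Real GDP 2006 (at 2000 prices) = 26.18·622 + 45.80·461 + 13.94·812 = 48717.04.
Real growth = 48717.04/59503.58 − 1 = -0.1813.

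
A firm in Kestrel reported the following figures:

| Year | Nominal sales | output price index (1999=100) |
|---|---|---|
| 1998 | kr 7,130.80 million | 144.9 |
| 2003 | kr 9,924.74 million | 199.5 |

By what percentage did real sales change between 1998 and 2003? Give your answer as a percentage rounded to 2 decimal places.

1.09%

Real sales 1998 = 7130.80 / 1.449 = 4921.19.
Real sales 2003 = 9924.74 / 1.995 = 4974.81.
Real growth = 4974.81 / 4921.19 − 1 = 0.0109.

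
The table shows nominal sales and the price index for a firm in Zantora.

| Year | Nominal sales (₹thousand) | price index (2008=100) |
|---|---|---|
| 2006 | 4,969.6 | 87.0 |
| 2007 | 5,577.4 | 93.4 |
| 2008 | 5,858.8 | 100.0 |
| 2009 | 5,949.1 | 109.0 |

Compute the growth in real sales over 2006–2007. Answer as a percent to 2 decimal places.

Real sales 2006 = 4969.6/0.870 = 5712.18.
Real sales 2007 = 5577.4/0.934 = 5971.52.
Change = 5971.52/5712.18 − 1 = 0.0454.

4.54%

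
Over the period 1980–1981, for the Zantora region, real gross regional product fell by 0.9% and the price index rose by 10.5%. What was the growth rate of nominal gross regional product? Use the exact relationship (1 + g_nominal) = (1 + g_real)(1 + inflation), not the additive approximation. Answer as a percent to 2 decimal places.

(1 + g_nom) = (1 + g_real)(1 + π) = 0.9910 × 1.1050 = 1.09506.

9.51%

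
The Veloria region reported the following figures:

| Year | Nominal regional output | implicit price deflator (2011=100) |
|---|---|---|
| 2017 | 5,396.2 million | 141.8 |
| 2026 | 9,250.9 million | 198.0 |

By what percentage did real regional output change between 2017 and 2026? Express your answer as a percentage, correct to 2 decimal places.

Deflate each year: 2017 → 5396.2/1.418 = 3805.50; 2026 → 9250.9/1.980 = 4672.17.
So real regional output changed by 4672.17/3805.50 − 1 = 0.2277, i.e. 22.77%.

22.77%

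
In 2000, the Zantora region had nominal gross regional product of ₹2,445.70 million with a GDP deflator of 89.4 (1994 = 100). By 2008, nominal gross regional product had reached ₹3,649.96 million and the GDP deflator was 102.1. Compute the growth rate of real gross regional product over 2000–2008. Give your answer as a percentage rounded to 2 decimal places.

Deflate each year: 2000 → 2445.70/0.894 = 2735.68; 2008 → 3649.96/1.021 = 3574.89.
So real gross regional product changed by 3574.89/2735.68 − 1 = 0.3068, i.e. 30.68%.

30.68%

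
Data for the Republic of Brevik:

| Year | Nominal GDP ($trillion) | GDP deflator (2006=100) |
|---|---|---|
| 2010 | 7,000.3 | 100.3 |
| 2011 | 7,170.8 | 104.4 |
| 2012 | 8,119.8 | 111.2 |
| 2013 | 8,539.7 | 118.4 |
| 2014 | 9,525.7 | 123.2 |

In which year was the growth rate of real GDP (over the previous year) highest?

2011: real = 7170.8/1.044 = 6868.58; growth vs 2010 (6979.36) = -1.59%.
2012: real = 8119.8/1.112 = 7301.98; growth vs 2011 (6868.58) = 6.31%.
2013: real = 8539.7/1.184 = 7212.58; growth vs 2012 (7301.98) = -1.22%.
2014: real = 9525.7/1.232 = 7731.90; growth vs 2013 (7212.58) = 7.20%.

2014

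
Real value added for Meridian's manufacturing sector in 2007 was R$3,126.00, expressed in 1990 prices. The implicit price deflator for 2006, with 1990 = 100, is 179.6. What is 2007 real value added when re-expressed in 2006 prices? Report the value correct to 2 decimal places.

R$5,614.30

Real value added in 2006 prices = Real value added in 1990 prices × (P_2006/P_1990) = 3126.00 × 1.796 = 5614.30.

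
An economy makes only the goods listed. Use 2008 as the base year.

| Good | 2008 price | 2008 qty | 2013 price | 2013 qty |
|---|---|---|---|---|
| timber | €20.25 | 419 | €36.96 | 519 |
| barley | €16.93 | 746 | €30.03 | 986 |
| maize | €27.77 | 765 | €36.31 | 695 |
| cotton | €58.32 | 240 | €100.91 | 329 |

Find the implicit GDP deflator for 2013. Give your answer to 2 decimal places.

163.23

Nominal GDP 2013 = 36.96·519 + 30.03·986 + 36.31·695 + 100.91·329 = 107226.66.
Real GDP 2013 (at 2008 prices) = 20.25·519 + 16.93·986 + 27.77·695 + 58.32·329 = 65690.16.
Deflator = Nominal/Real × 100 = 107226.66/65690.16 × 100 = 163.231.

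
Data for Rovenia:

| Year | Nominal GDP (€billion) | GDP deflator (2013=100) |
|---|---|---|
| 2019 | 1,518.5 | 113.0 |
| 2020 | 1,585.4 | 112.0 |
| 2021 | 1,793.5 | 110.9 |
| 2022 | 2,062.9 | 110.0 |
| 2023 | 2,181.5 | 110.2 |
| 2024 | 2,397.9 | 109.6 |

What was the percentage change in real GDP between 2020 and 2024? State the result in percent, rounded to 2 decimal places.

54.56%

Real GDP 2020 = 1585.4/1.120 = 1415.54.
Real GDP 2024 = 2397.9/1.096 = 2187.86.
Change = 2187.86/1415.54 − 1 = 0.5456.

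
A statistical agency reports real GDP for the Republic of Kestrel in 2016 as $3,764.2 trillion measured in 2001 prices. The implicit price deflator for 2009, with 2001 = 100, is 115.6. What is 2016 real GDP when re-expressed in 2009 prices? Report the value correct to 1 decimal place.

$4,351.4 trillion

Real GDP in 2009 prices = Real GDP in 2001 prices × (P_2009/P_2001) = 3764.2 × 1.156 = 4351.42.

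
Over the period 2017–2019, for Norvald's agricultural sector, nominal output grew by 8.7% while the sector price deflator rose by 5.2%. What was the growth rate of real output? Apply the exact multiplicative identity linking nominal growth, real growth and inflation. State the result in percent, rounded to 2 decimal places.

(1 + g_nom) = (1 + g_real)(1 + π), so g_real = 1.0870 / 1.0520 − 1 = 0.03327.

3.33%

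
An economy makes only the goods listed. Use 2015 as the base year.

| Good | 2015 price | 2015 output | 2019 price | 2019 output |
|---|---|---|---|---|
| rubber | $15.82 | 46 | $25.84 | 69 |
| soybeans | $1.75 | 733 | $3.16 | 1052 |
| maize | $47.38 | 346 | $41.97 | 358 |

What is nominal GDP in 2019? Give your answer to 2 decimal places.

Nominal GDP 2019 = Σ (p_2019 × q_2019) = 25.84·69 + 3.16·1052 + 41.97·358 = 20132.54.

$20132.54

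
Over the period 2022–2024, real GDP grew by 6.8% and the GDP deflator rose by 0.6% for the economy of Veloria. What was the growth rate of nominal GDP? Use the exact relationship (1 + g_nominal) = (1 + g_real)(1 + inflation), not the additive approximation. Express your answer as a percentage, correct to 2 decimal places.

(1 + g_nom) = (1 + g_real)(1 + π) = 1.0680 × 1.0060 = 1.07441.

7.44%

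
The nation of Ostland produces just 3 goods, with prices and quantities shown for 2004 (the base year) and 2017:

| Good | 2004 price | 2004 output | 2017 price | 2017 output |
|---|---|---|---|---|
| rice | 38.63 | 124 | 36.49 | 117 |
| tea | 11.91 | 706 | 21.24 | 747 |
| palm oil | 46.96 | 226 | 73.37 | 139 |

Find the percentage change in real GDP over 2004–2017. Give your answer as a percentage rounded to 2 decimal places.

Real GDP 2004 = Nominal GDP 2004 = 38.63·124 + 11.91·706 + 46.96·226 = 23811.54.
Real GDP 2017 (at 2004 prices) = 38.63·117 + 11.91·747 + 46.96·139 = 19943.92.
Real growth = 19943.92/23811.54 − 1 = -0.1624.

-16.24%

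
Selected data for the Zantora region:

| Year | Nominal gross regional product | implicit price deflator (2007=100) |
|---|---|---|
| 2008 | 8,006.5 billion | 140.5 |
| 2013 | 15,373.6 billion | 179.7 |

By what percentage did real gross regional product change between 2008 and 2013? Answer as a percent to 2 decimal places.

50.13%

Deflate each year: 2008 → 8006.5/1.405 = 5698.58; 2013 → 15373.6/1.797 = 8555.15.
So real gross regional product changed by 8555.15/5698.58 − 1 = 0.5013, i.e. 50.13%.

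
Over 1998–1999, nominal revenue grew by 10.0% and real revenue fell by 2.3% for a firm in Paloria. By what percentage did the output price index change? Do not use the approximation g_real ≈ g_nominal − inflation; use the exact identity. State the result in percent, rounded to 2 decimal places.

(1 + g_nom) = (1 + g_real)(1 + π), so π = 1.1000 / 0.9770 − 1 = 0.12590.

12.59%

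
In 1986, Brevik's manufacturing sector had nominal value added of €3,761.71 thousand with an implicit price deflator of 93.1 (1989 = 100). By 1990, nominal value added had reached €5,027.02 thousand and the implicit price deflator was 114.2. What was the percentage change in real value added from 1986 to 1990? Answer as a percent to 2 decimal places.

8.95%

Deflate each year: 1986 → 3761.71/0.931 = 4040.50; 1990 → 5027.02/1.142 = 4401.94.
So real value added changed by 4401.94/4040.50 − 1 = 0.0895, i.e. 8.95%.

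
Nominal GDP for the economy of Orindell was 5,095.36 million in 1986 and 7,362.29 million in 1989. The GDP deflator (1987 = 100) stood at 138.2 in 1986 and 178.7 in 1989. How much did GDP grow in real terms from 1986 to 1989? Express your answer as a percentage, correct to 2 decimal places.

11.74%

Real GDP 1986 = 5095.36 / 1.382 = 3686.95.
Real GDP 1989 = 7362.29 / 1.787 = 4119.92.
Real growth = 4119.92 / 3686.95 − 1 = 0.1174.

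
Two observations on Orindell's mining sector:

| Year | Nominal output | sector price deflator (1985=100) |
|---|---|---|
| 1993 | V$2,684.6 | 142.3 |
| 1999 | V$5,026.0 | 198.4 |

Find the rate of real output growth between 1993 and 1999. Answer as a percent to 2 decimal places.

Deflate each year: 1993 → 2684.6/1.423 = 1886.58; 1999 → 5026.0/1.984 = 2533.27.
So real output changed by 2533.27/1886.58 − 1 = 0.3428, i.e. 34.28%.

34.28%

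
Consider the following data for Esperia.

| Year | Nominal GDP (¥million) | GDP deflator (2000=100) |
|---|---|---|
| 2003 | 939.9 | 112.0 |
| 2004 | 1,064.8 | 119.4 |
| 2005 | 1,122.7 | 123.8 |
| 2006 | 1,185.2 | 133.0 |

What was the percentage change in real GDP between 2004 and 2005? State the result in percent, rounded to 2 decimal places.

1.69%

Real GDP 2004 = 1064.8/1.194 = 891.79.
Real GDP 2005 = 1122.7/1.238 = 906.87.
Change = 906.87/891.79 − 1 = 0.0169.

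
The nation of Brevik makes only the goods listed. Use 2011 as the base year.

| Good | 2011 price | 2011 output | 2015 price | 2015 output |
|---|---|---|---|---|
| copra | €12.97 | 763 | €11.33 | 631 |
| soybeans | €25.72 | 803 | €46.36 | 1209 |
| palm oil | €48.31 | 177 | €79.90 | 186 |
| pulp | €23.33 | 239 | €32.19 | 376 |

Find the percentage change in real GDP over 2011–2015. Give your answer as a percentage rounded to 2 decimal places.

Real GDP 2011 = Nominal GDP 2011 = 12.97·763 + 25.72·803 + 48.31·177 + 23.33·239 = 44676.01.
Real GDP 2015 (at 2011 prices) = 12.97·631 + 25.72·1209 + 48.31·186 + 23.33·376 = 57037.29.
Real growth = 57037.29/44676.01 − 1 = 0.2767.

27.67%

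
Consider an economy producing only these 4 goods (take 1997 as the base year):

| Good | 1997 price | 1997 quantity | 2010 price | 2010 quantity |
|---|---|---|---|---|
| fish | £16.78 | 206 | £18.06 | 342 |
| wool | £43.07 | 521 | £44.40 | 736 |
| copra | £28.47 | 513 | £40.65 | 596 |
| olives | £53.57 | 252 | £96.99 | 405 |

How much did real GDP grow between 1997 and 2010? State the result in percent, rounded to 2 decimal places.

Real GDP 1997 = Nominal GDP 1997 = 16.78·206 + 43.07·521 + 28.47·513 + 53.57·252 = 54000.90.
Real GDP 2010 (at 1997 prices) = 16.78·342 + 43.07·736 + 28.47·596 + 53.57·405 = 76102.25.
Real growth = 76102.25/54000.90 − 1 = 0.4093.

40.93%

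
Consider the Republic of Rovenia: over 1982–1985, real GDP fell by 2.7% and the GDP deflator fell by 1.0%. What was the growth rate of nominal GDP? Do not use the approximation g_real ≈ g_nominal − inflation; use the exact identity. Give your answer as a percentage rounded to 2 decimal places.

(1 + g_nom) = (1 + g_real)(1 + π) = 0.9730 × 0.9900 = 0.96327.

-3.67%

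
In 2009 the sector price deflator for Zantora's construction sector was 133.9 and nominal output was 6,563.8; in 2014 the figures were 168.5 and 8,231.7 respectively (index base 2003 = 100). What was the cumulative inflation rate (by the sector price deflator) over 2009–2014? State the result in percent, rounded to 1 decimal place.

25.8%

Price-level change = 168.5 / 133.9 − 1 = 0.2584.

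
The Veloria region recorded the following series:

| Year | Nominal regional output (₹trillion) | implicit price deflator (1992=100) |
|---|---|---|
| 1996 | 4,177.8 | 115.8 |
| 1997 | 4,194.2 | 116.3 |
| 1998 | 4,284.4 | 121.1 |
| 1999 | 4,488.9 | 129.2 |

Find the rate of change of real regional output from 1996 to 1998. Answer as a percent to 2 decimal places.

-1.94%

Real regional output 1996 = 4177.8/1.158 = 3607.77.
Real regional output 1998 = 4284.4/1.211 = 3537.90.
Change = 3537.90/3607.77 − 1 = -0.0194.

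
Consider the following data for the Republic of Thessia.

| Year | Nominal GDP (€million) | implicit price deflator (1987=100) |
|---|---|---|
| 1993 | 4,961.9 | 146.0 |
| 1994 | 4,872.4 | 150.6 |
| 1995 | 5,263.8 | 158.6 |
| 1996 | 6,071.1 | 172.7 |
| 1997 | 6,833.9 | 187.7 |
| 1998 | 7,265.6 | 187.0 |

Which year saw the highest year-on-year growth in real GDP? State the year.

1994: real = 4872.4/1.506 = 3235.33; growth vs 1993 (3398.56) = -4.80%.
1995: real = 5263.8/1.586 = 3318.92; growth vs 1994 (3235.33) = 2.58%.
1996: real = 6071.1/1.727 = 3515.40; growth vs 1995 (3318.92) = 5.92%.
1997: real = 6833.9/1.877 = 3640.86; growth vs 1996 (3515.40) = 3.57%.
1998: real = 7265.6/1.870 = 3885.35; growth vs 1997 (3640.86) = 6.72%.

1998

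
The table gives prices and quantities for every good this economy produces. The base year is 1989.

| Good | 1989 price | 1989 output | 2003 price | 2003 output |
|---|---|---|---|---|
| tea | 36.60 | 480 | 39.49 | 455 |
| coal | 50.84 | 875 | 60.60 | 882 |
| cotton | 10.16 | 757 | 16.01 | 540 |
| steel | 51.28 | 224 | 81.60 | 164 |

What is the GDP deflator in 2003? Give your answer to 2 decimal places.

123.95

Nominal GDP 2003 = 39.49·455 + 60.60·882 + 16.01·540 + 81.60·164 = 93444.95.
Real GDP 2003 (at 1989 prices) = 36.60·455 + 50.84·882 + 10.16·540 + 51.28·164 = 75390.20.
Deflator = Nominal/Real × 100 = 93444.95/75390.20 × 100 = 123.948.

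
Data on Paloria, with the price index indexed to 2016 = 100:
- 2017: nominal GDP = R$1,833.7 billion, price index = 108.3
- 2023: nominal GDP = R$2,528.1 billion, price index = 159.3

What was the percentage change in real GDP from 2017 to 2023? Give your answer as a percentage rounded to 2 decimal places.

-6.27%

Real GDP 2017 = 1833.7 / 1.083 = 1693.17.
Real GDP 2023 = 2528.1 / 1.593 = 1587.01.
Real growth = 1587.01 / 1693.17 − 1 = -0.0627.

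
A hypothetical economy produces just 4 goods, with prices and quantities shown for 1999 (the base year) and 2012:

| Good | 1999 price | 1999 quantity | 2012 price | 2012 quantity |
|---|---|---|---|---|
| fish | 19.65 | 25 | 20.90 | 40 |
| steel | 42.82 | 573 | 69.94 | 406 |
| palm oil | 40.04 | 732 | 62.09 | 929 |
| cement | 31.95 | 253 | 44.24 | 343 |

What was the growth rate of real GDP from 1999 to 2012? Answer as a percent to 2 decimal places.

Real GDP 1999 = Nominal GDP 1999 = 19.65·25 + 42.82·573 + 40.04·732 + 31.95·253 = 62419.74.
Real GDP 2012 (at 1999 prices) = 19.65·40 + 42.82·406 + 40.04·929 + 31.95·343 = 66326.93.
Real growth = 66326.93/62419.74 − 1 = 0.0626.

6.26%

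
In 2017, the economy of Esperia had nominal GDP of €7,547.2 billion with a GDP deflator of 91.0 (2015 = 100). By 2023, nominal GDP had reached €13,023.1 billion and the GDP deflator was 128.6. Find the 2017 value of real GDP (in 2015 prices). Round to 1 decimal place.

Real GDP = Nominal / (GDP deflator/100) = 7547.2 / 0.910 = 8293.63.

€8,293.6 billion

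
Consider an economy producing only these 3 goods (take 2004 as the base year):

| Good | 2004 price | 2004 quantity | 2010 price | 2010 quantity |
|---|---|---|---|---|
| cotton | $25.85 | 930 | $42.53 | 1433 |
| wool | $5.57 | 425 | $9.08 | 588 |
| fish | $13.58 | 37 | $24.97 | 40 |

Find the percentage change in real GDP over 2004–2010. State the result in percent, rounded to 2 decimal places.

Real GDP 2004 = Nominal GDP 2004 = 25.85·930 + 5.57·425 + 13.58·37 = 26910.21.
Real GDP 2010 (at 2004 prices) = 25.85·1433 + 5.57·588 + 13.58·40 = 40861.41.
Real growth = 40861.41/26910.21 − 1 = 0.5184.

51.84%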